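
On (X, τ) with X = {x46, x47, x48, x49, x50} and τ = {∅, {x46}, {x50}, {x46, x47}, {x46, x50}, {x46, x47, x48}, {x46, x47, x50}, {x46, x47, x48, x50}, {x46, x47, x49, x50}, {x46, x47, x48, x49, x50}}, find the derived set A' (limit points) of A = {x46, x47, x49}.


A' = {x47, x48, x49}

For each x ∈ X, list the open sets U ∈ τ with x ∈ U, then check whether U ∩ (A ∖ {x}) ≠ ∅ for every such U.
  x = x46: open {x46} ∋ x has {x46} ∩ (A ∖ {x46}) = ∅, so x is NOT a limit point.
  x = x47: opens ∋ x are {x46, x47}, {x46, x47, x48}, {x46, x47, x50}, {x46, x47, x48, x50}, {x46, x47, x49, x50}, {x46, x47, x48, x49, x50}; each meets A ∖ {x47}, so x IS a limit point.
  x = x48: opens ∋ x are {x46, x47, x48}, {x46, x47, x48, x50}, {x46, x47, x48, x49, x50}; each meets A ∖ {x48}, so x IS a limit point.
  x = x49: opens ∋ x are {x46, x47, x49, x50}, {x46, x47, x48, x49, x50}; each meets A ∖ {x49}, so x IS a limit point.
  x = x50: open {x50} ∋ x has {x50} ∩ (A ∖ {x50}) = ∅, so x is NOT a limit point.
Collecting: A' = {x47, x48, x49}.


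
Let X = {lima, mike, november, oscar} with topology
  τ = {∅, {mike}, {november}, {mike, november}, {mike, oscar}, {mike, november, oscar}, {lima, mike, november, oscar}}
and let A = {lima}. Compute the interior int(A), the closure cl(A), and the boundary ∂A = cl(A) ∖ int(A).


int(A) = ∅, cl(A) = {lima}, ∂A = {lima}.

Closed sets in (X, τ) are complements of opens:
  closed(X, τ) = {∅, {lima}, {lima, november}, {lima, oscar}, {lima, mike, oscar}, {lima, november, oscar}, {lima, mike, november, oscar}}.
int(A) = ⋃ {U ∈ τ : U ⊆ A}. Opens contained in A: ∅.
Taking the union of these: int(A) = ∅.
cl(A) = ⋂ {C closed : A ⊆ C}. Closed sets containing A: {lima}, {lima, november}, {lima, oscar}, {lima, mike, oscar}, {lima, november, oscar}, {lima, mike, november, oscar}.
Intersecting these: cl(A) = {lima}.
∂A = cl(A) ∖ int(A) = {lima} ∖ ∅ = {lima}.


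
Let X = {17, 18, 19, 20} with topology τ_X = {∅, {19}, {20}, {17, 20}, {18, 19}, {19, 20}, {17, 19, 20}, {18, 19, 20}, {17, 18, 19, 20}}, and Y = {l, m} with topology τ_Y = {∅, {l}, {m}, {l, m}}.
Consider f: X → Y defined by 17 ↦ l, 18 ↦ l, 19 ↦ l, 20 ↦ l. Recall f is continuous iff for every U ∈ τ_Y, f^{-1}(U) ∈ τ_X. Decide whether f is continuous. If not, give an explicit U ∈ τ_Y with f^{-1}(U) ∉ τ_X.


f IS continuous.

Compute f^{-1}(U) for each U ∈ τ_Y:
  U = ∅: f^{-1}(U) = ∅ ∈ τ_X ✓.
  U = {l}: f^{-1}(U) = {17, 18, 19, 20} ∈ τ_X ✓.
  U = {m}: f^{-1}(U) = ∅ ∈ τ_X ✓.
  U = {l, m}: f^{-1}(U) = {17, 18, 19, 20} ∈ τ_X ✓.
Every preimage lies in τ_X, so f IS continuous.


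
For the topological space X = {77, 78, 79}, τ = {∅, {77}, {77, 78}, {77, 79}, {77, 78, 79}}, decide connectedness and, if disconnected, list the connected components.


(X, τ) is connected.

Find clopen sets (U ∈ τ with X ∖ U ∈ τ):
  U = ∅, X ∖ U = {77, 78, 79} — both open, so U is clopen.
  U = {77, 78, 79}, X ∖ U = ∅ — both open, so U is clopen.
Only trivial clopens (∅ and X) exist, so (X, τ) is connected.
Compute connected components by grouping points that agree on all clopens:
  component: {77, 78, 79}


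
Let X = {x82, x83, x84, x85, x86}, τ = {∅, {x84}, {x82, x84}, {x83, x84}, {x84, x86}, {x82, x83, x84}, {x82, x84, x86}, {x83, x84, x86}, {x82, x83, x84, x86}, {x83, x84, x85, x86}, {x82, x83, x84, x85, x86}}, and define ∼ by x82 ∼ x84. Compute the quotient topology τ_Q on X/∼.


X/∼ = {[x82=x84], [x83], [x85], [x86]}; |τ_Q| = 6.

Equivalence classes: [x82=x84], [x83], [x85], [x86].
Quotient map π: X → X/∼ sends x82 ↦ [x82=x84], x83 ↦ [x83], x84 ↦ [x82=x84], x85 ↦ [x85], x86 ↦ [x86].
For each subset V ⊆ X/∼, compute π^{-1}(V) ⊆ X and check whether π^{-1}(V) ∈ τ. V is open in τ_Q iff π^{-1}(V) ∈ τ.
  V = {}: π^{-1}(V) = ∅ ∈ τ ✓.
  V = {[x82=x84]}: π^{-1}(V) = {x82, x84} ∈ τ ✓.
  V = {[x83]}: π^{-1}(V) = {x83} ∉ τ ✗.
  V = {[x82=x84], [x83]}: π^{-1}(V) = {x82, x83, x84} ∈ τ ✓.
  V = {[x85]}: π^{-1}(V) = {x85} ∉ τ ✗.
  V = {[x82=x84], [x85]}: π^{-1}(V) = {x82, x84, x85} ∉ τ ✗.
  V = {[x83], [x85]}: π^{-1}(V) = {x83, x85} ∉ τ ✗.
  V = {[x82=x84], [x83], [x85]}: π^{-1}(V) = {x82, x83, x84, x85} ∉ τ ✗.
  V = {[x86]}: π^{-1}(V) = {x86} ∉ τ ✗.
  V = {[x82=x84], [x86]}: π^{-1}(V) = {x82, x84, x86} ∈ τ ✓.
  V = {[x83], [x86]}: π^{-1}(V) = {x83, x86} ∉ τ ✗.
  V = {[x82=x84], [x83], [x86]}: π^{-1}(V) = {x82, x83, x84, x86} ∈ τ ✓.
  V = {[x85], [x86]}: π^{-1}(V) = {x85, x86} ∉ τ ✗.
  V = {[x82=x84], [x85], [x86]}: π^{-1}(V) = {x82, x84, x85, x86} ∉ τ ✗.
  V = {[x83], [x85], [x86]}: π^{-1}(V) = {x83, x85, x86} ∉ τ ✗.
  V = {[x82=x84], [x83], [x85], [x86]}: π^{-1}(V) = {x82, x83, x84, x85, x86} ∈ τ ✓.
Open sets in the quotient: τ_Q = {{}, {[x82=x84]}, {[x82=x84], [x83]}, {[x82=x84], [x86]}, {[x82=x84], [x83], [x86]}, {[x82=x84], [x83], [x85], [x86]}} (6 elements).


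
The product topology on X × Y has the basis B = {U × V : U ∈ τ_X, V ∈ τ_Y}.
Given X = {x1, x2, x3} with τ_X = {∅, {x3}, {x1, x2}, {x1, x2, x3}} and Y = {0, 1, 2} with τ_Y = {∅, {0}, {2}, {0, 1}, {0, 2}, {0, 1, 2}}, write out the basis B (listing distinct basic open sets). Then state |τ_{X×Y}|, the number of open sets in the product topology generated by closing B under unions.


Basis B = {∅ × ∅, {x3} × {0}, {x3} × {2}, {x1, x2} × {0}, {x1, x2} × {2}, {x3} × {0, 1}, {x3} × {0, 2}, {x1, x2, x3} × {0}, {x1, x2, x3} × {2}, {x3} × {0, 1, 2}, {x1, x2} × {0, 1}, {x1, x2} × {0, 2}, {x1, x2} × {0, 1, 2}, {x1, x2, x3} × {0, 1}, {x1, x2, x3} × {0, 2}, {x1, x2, x3} × {0, 1, 2}}; |τ_{X×Y}| = 36.

Enumerate products U × V with U ∈ τ_X, V ∈ τ_Y (deduplicated):
  ∅ × ∅ = {} (∅)
  {x3} × {0} = {(x3,0)}
  {x3} × {2} = {(x3,2)}
  {x1, x2} × {0} = {(x1,0), (x2,0)}
  {x1, x2} × {2} = {(x1,2), (x2,2)}
  {x3} × {0, 1} = {(x3,0), (x3,1)}
  {x3} × {0, 2} = {(x3,0), (x3,2)}
  {x1, x2, x3} × {0} = {(x1,0), (x2,0), (x3,0)}
  {x1, x2, x3} × {2} = {(x1,2), (x2,2), (x3,2)}
  {x3} × {0, 1, 2} = {(x3,0), (x3,1), (x3,2)}
  {x1, x2} × {0, 1} = {(x1,0), (x1,1), (x2,0), (x2,1)}
  {x1, x2} × {0, 2} = {(x1,0), (x1,2), (x2,0), (x2,2)}
  {x1, x2} × {0, 1, 2} = {(x1,0), (x1,1), (x1,2), (x2,0), (x2,1), (x2,2)}
  {x1, x2, x3} × {0, 1} = {(x1,0), (x1,1), (x2,0), (x2,1), (x3,0), (x3,1)}
  {x1, x2, x3} × {0, 2} = {(x1,0), (x1,2), (x2,0), (x2,2), (x3,0), (x3,2)}
  {x1, x2, x3} × {0, 1, 2} = {(x1,0), (x1,1), (x1,2), (x2,0), (x2,1), (x2,2), (x3,0), (x3,1), (x3,2)}
These 16 distinct sets form the basis B.
Close under arbitrary unions to get τ_{X×Y}; counting gives |τ_{X×Y}| = 36.


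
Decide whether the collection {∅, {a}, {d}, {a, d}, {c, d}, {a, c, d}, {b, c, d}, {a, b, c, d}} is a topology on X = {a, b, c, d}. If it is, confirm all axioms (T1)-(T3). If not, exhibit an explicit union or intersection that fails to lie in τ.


τ IS a topology on X.

Axiom (T1): ∅ ∈ τ? Yes; X ∈ τ? Yes.
Axiom (T2/T3): check pairwise unions and intersections of members of τ.
All pairwise intersections and unions checked — each lies in τ. Therefore τ satisfies (T1), (T2), (T3): it IS a topology on X.


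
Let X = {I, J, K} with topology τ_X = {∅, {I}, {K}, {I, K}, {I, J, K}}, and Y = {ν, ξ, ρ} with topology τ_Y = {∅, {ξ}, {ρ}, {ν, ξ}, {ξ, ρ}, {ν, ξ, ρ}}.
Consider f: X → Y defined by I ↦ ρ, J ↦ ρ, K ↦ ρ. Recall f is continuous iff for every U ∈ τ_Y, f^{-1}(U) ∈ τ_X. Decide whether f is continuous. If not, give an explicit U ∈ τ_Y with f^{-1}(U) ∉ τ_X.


f IS continuous.

Compute f^{-1}(U) for each U ∈ τ_Y:
  U = ∅: f^{-1}(U) = ∅ ∈ τ_X ✓.
  U = {ξ}: f^{-1}(U) = ∅ ∈ τ_X ✓.
  U = {ρ}: f^{-1}(U) = {I, J, K} ∈ τ_X ✓.
  U = {ν, ξ}: f^{-1}(U) = ∅ ∈ τ_X ✓.
  U = {ξ, ρ}: f^{-1}(U) = {I, J, K} ∈ τ_X ✓.
  U = {ν, ξ, ρ}: f^{-1}(U) = {I, J, K} ∈ τ_X ✓.
Every preimage lies in τ_X, so f IS continuous.


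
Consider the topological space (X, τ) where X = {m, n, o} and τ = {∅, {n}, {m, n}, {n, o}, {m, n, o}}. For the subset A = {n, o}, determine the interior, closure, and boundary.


int(A) = {n, o}, cl(A) = {m, n, o}, ∂A = {m}.

Closed sets in (X, τ) are complements of opens:
  closed(X, τ) = {∅, {m}, {o}, {m, o}, {m, n, o}}.
int(A) = ⋃ {U ∈ τ : U ⊆ A}. Opens contained in A: ∅, {n}, {n, o}.
Taking the union of these: int(A) = {n, o}.
cl(A) = ⋂ {C closed : A ⊆ C}. Closed sets containing A: {m, n, o}.
Intersecting these: cl(A) = {m, n, o}.
∂A = cl(A) ∖ int(A) = {m, n, o} ∖ {n, o} = {m}.


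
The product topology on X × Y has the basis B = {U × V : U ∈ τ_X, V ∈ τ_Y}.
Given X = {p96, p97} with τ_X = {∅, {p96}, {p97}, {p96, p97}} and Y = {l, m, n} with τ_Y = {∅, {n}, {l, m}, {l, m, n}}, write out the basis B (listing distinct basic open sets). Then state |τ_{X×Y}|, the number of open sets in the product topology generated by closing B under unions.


Basis B = {∅ × ∅, {p96} × {n}, {p97} × {n}, {p96} × {l, m}, {p96, p97} × {n}, {p97} × {l, m}, {p96} × {l, m, n}, {p97} × {l, m, n}, {p96, p97} × {l, m}, {p96, p97} × {l, m, n}}; |τ_{X×Y}| = 16.

Enumerate products U × V with U ∈ τ_X, V ∈ τ_Y (deduplicated):
  ∅ × ∅ = {} (∅)
  {p96} × {n} = {(p96,n)}
  {p97} × {n} = {(p97,n)}
  {p96} × {l, m} = {(p96,l), (p96,m)}
  {p96, p97} × {n} = {(p96,n), (p97,n)}
  {p97} × {l, m} = {(p97,l), (p97,m)}
  {p96} × {l, m, n} = {(p96,l), (p96,m), (p96,n)}
  {p97} × {l, m, n} = {(p97,l), (p97,m), (p97,n)}
  {p96, p97} × {l, m} = {(p96,l), (p96,m), (p97,l), (p97,m)}
  {p96, p97} × {l, m, n} = {(p96,l), (p96,m), (p96,n), (p97,l), (p97,m), (p97,n)}
These 10 distinct sets form the basis B.
Close under arbitrary unions to get τ_{X×Y}; counting gives |τ_{X×Y}| = 16.


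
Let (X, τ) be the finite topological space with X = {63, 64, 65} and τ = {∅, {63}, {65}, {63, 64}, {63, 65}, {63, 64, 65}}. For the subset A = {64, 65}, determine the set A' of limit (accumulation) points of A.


A' = ∅

For each x ∈ X, list the open sets U ∈ τ with x ∈ U, then check whether U ∩ (A ∖ {x}) ≠ ∅ for every such U.
  x = 63: open {63} ∋ x has {63} ∩ (A ∖ {63}) = ∅, so x is NOT a limit point.
  x = 64: open {63, 64} ∋ x has {63, 64} ∩ (A ∖ {64}) = ∅, so x is NOT a limit point.
  x = 65: open {65} ∋ x has {65} ∩ (A ∖ {65}) = ∅, so x is NOT a limit point.
Collecting: A' = ∅.


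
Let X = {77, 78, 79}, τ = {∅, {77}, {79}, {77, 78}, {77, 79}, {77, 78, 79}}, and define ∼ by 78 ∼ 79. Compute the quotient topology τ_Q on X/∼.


X/∼ = {[77], [78=79]}; |τ_Q| = 3.

Equivalence classes: [77], [78=79].
Quotient map π: X → X/∼ sends 77 ↦ [77], 78 ↦ [78=79], 79 ↦ [78=79].
For each subset V ⊆ X/∼, compute π^{-1}(V) ⊆ X and check whether π^{-1}(V) ∈ τ. V is open in τ_Q iff π^{-1}(V) ∈ τ.
  V = {}: π^{-1}(V) = ∅ ∈ τ ✓.
  V = {[77]}: π^{-1}(V) = {77} ∈ τ ✓.
  V = {[78=79]}: π^{-1}(V) = {78, 79} ∉ τ ✗.
  V = {[77], [78=79]}: π^{-1}(V) = {77, 78, 79} ∈ τ ✓.
Open sets in the quotient: τ_Q = {{}, {[77]}, {[77], [78=79]}} (3 elements).


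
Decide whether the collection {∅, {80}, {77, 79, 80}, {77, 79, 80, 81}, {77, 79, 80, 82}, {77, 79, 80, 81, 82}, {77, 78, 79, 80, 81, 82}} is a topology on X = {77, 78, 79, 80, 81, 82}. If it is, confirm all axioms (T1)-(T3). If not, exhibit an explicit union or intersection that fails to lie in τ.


τ IS a topology on X.

Axiom (T1): ∅ ∈ τ? Yes; X ∈ τ? Yes.
Axiom (T2/T3): check pairwise unions and intersections of members of τ.
All pairwise intersections and unions checked — each lies in τ. Therefore τ satisfies (T1), (T2), (T3): it IS a topology on X.


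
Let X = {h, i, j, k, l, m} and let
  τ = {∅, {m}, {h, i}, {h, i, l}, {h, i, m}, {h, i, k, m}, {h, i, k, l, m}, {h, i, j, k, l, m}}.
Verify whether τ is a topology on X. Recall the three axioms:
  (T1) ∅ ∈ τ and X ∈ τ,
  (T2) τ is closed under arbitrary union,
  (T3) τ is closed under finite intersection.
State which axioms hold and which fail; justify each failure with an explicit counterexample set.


τ is NOT a topology on X.

Axiom (T1): ∅ ∈ τ? Yes; X ∈ τ? Yes.
Axiom (T2/T3): check pairwise unions and intersections of members of τ.
Counterexample for (T2): {m} ∪ {h, i, l} = {h, i, l, m} ∉ τ. Therefore τ is NOT a topology.


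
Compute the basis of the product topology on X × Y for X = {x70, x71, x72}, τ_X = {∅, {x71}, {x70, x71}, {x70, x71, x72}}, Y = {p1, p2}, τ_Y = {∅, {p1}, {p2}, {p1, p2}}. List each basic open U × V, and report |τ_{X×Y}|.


Basis B = {∅ × ∅, {x71} × {p1}, {x71} × {p2}, {x70, x71} × {p1}, {x70, x71} × {p2}, {x71} × {p1, p2}, {x70, x71, x72} × {p1}, {x70, x71, x72} × {p2}, {x70, x71} × {p1, p2}, {x70, x71, x72} × {p1, p2}}; |τ_{X×Y}| = 16.

Enumerate products U × V with U ∈ τ_X, V ∈ τ_Y (deduplicated):
  ∅ × ∅ = {} (∅)
  {x71} × {p1} = {(x71,p1)}
  {x71} × {p2} = {(x71,p2)}
  {x70, x71} × {p1} = {(x70,p1), (x71,p1)}
  {x70, x71} × {p2} = {(x70,p2), (x71,p2)}
  {x71} × {p1, p2} = {(x71,p1), (x71,p2)}
  {x70, x71, x72} × {p1} = {(x70,p1), (x71,p1), (x72,p1)}
  {x70, x71, x72} × {p2} = {(x70,p2), (x71,p2), (x72,p2)}
  {x70, x71} × {p1, p2} = {(x70,p1), (x70,p2), (x71,p1), (x71,p2)}
  {x70, x71, x72} × {p1, p2} = {(x70,p1), (x70,p2), (x71,p1), (x71,p2), (x72,p1), (x72,p2)}
These 10 distinct sets form the basis B.
Close under arbitrary unions to get τ_{X×Y}; counting gives |τ_{X×Y}| = 16.


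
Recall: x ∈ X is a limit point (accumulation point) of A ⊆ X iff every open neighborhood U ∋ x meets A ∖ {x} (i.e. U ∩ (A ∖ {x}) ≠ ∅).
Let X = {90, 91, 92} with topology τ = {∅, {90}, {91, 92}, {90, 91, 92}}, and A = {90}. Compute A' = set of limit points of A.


A' = ∅

For each x ∈ X, list the open sets U ∈ τ with x ∈ U, then check whether U ∩ (A ∖ {x}) ≠ ∅ for every such U.
  x = 90: open {90} ∋ x has {90} ∩ (A ∖ {90}) = ∅, so x is NOT a limit point.
  x = 91: open {91, 92} ∋ x has {91, 92} ∩ (A ∖ {91}) = ∅, so x is NOT a limit point.
  x = 92: open {91, 92} ∋ x has {91, 92} ∩ (A ∖ {92}) = ∅, so x is NOT a limit point.
Collecting: A' = ∅.


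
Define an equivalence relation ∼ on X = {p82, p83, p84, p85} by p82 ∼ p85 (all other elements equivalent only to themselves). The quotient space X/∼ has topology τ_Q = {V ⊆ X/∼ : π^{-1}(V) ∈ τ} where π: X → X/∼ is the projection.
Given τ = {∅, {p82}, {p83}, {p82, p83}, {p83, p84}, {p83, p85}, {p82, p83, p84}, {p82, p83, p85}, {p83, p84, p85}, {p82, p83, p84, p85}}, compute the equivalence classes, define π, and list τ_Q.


X/∼ = {[p82=p85], [p83], [p84]}; |τ_Q| = 5.

Equivalence classes: [p82=p85], [p83], [p84].
Quotient map π: X → X/∼ sends p82 ↦ [p82=p85], p83 ↦ [p83], p84 ↦ [p84], p85 ↦ [p82=p85].
For each subset V ⊆ X/∼, compute π^{-1}(V) ⊆ X and check whether π^{-1}(V) ∈ τ. V is open in τ_Q iff π^{-1}(V) ∈ τ.
  V = {}: π^{-1}(V) = ∅ ∈ τ ✓.
  V = {[p82=p85]}: π^{-1}(V) = {p82, p85} ∉ τ ✗.
  V = {[p83]}: π^{-1}(V) = {p83} ∈ τ ✓.
  V = {[p82=p85], [p83]}: π^{-1}(V) = {p82, p83, p85} ∈ τ ✓.
  V = {[p84]}: π^{-1}(V) = {p84} ∉ τ ✗.
  V = {[p82=p85], [p84]}: π^{-1}(V) = {p82, p84, p85} ∉ τ ✗.
  V = {[p83], [p84]}: π^{-1}(V) = {p83, p84} ∈ τ ✓.
  V = {[p82=p85], [p83], [p84]}: π^{-1}(V) = {p82, p83, p84, p85} ∈ τ ✓.
Open sets in the quotient: τ_Q = {{}, {[p83]}, {[p82=p85], [p83]}, {[p83], [p84]}, {[p82=p85], [p83], [p84]}} (5 elements).


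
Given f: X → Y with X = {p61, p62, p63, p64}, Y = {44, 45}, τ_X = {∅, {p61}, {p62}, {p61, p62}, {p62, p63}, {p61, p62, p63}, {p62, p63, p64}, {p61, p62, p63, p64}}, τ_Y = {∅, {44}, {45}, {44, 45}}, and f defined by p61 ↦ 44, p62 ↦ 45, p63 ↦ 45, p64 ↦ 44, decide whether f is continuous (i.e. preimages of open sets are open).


f is NOT continuous.

Compute f^{-1}(U) for each U ∈ τ_Y:
  U = ∅: f^{-1}(U) = ∅ ∈ τ_X ✓.
  U = {44}: f^{-1}(U) = {p61, p64} ∉ τ_X ✗.
  U = {45}: f^{-1}(U) = {p62, p63} ∈ τ_X ✓.
  U = {44, 45}: f^{-1}(U) = {p61, p62, p63, p64} ∈ τ_X ✓.
Found U = {44} with f^{-1}(U) = {p61, p64} not in τ_X. Therefore f is NOT continuous.


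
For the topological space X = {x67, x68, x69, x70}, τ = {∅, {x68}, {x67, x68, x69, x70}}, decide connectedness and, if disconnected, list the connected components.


(X, τ) is connected.

Find clopen sets (U ∈ τ with X ∖ U ∈ τ):
  U = ∅, X ∖ U = {x67, x68, x69, x70} — both open, so U is clopen.
  U = {x67, x68, x69, x70}, X ∖ U = ∅ — both open, so U is clopen.
Only trivial clopens (∅ and X) exist, so (X, τ) is connected.
Compute connected components by grouping points that agree on all clopens:
  component: {x67, x68, x69, x70}


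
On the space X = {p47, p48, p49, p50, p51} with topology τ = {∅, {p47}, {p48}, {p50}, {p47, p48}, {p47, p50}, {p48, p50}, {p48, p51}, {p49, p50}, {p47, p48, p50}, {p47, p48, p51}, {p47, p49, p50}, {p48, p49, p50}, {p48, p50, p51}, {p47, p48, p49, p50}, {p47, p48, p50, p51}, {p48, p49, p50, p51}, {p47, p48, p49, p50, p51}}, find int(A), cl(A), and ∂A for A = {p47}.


int(A) = {p47}, cl(A) = {p47}, ∂A = ∅.

Closed sets in (X, τ) are complements of opens:
  closed(X, τ) = {∅, {p47}, {p49}, {p51}, {p47, p49}, {p47, p51}, {p48, p51}, {p49, p50}, {p49, p51}, {p47, p48, p51}, {p47, p49, p50}, {p47, p49, p51}, {p48, p49, p51}, {p49, p50, p51}, {p47, p48, p49, p51}, {p47, p49, p50, p51}, {p48, p49, p50, p51}, {p47, p48, p49, p50, p51}}.
int(A) = ⋃ {U ∈ τ : U ⊆ A}. Opens contained in A: ∅, {p47}.
Taking the union of these: int(A) = {p47}.
cl(A) = ⋂ {C closed : A ⊆ C}. Closed sets containing A: {p47}, {p47, p49}, {p47, p51}, {p47, p48, p51}, {p47, p49, p50}, {p47, p49, p51}, {p47, p48, p49, p51}, {p47, p49, p50, p51}, {p47, p48, p49, p50, p51}.
Intersecting these: cl(A) = {p47}.
∂A = cl(A) ∖ int(A) = {p47} ∖ {p47} = ∅.


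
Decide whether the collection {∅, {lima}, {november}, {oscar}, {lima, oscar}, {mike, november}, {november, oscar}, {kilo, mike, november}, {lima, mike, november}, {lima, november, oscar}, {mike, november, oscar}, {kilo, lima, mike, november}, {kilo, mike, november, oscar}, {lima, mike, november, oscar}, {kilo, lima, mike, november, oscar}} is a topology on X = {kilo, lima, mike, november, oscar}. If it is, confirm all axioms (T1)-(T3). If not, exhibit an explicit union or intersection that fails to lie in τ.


τ is NOT a topology on X.

Axiom (T1): ∅ ∈ τ? Yes; X ∈ τ? Yes.
Axiom (T2/T3): check pairwise unions and intersections of members of τ.
Counterexample for (T2): {lima} ∪ {november} = {lima, november} ∉ τ. Therefore τ is NOT a topology.


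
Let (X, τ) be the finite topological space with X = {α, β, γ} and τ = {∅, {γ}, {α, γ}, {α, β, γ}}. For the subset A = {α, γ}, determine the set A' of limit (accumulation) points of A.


A' = {α, β}

For each x ∈ X, list the open sets U ∈ τ with x ∈ U, then check whether U ∩ (A ∖ {x}) ≠ ∅ for every such U.
  x = α: opens ∋ x are {α, γ}, {α, β, γ}; each meets A ∖ {α}, so x IS a limit point.
  x = β: opens ∋ x are {α, β, γ}; each meets A ∖ {β}, so x IS a limit point.
  x = γ: open {γ} ∋ x has {γ} ∩ (A ∖ {γ}) = ∅, so x is NOT a limit point.
Collecting: A' = {α, β}.


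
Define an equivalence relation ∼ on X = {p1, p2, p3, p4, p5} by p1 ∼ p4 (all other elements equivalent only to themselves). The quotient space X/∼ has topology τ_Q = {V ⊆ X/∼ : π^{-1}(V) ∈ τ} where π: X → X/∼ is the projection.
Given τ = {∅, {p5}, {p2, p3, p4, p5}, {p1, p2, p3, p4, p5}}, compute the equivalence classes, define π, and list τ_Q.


X/∼ = {[p1=p4], [p2], [p3], [p5]}; |τ_Q| = 3.

Equivalence classes: [p1=p4], [p2], [p3], [p5].
Quotient map π: X → X/∼ sends p1 ↦ [p1=p4], p2 ↦ [p2], p3 ↦ [p3], p4 ↦ [p1=p4], p5 ↦ [p5].
For each subset V ⊆ X/∼, compute π^{-1}(V) ⊆ X and check whether π^{-1}(V) ∈ τ. V is open in τ_Q iff π^{-1}(V) ∈ τ.
  V = {}: π^{-1}(V) = ∅ ∈ τ ✓.
  V = {[p1=p4]}: π^{-1}(V) = {p1, p4} ∉ τ ✗.
  V = {[p2]}: π^{-1}(V) = {p2} ∉ τ ✗.
  V = {[p1=p4], [p2]}: π^{-1}(V) = {p1, p2, p4} ∉ τ ✗.
  V = {[p3]}: π^{-1}(V) = {p3} ∉ τ ✗.
  V = {[p1=p4], [p3]}: π^{-1}(V) = {p1, p3, p4} ∉ τ ✗.
  V = {[p2], [p3]}: π^{-1}(V) = {p2, p3} ∉ τ ✗.
  V = {[p1=p4], [p2], [p3]}: π^{-1}(V) = {p1, p2, p3, p4} ∉ τ ✗.
  V = {[p5]}: π^{-1}(V) = {p5} ∈ τ ✓.
  V = {[p1=p4], [p5]}: π^{-1}(V) = {p1, p4, p5} ∉ τ ✗.
  V = {[p2], [p5]}: π^{-1}(V) = {p2, p5} ∉ τ ✗.
  V = {[p1=p4], [p2], [p5]}: π^{-1}(V) = {p1, p2, p4, p5} ∉ τ ✗.
  V = {[p3], [p5]}: π^{-1}(V) = {p3, p5} ∉ τ ✗.
  V = {[p1=p4], [p3], [p5]}: π^{-1}(V) = {p1, p3, p4, p5} ∉ τ ✗.
  V = {[p2], [p3], [p5]}: π^{-1}(V) = {p2, p3, p5} ∉ τ ✗.
  V = {[p1=p4], [p2], [p3], [p5]}: π^{-1}(V) = {p1, p2, p3, p4, p5} ∈ τ ✓.
Open sets in the quotient: τ_Q = {{}, {[p5]}, {[p1=p4], [p2], [p3], [p5]}} (3 elements).


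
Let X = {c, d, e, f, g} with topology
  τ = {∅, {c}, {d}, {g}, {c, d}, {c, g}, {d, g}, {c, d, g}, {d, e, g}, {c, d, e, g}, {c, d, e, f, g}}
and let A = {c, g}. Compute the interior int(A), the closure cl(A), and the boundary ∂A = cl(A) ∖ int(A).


int(A) = {c, g}, cl(A) = {c, e, f, g}, ∂A = {e, f}.

Closed sets in (X, τ) are complements of opens:
  closed(X, τ) = {∅, {f}, {c, f}, {e, f}, {c, e, f}, {d, e, f}, {e, f, g}, {c, d, e, f}, {c, e, f, g}, {d, e, f, g}, {c, d, e, f, g}}.
int(A) = ⋃ {U ∈ τ : U ⊆ A}. Opens contained in A: ∅, {c}, {g}, {c, g}.
Taking the union of these: int(A) = {c, g}.
cl(A) = ⋂ {C closed : A ⊆ C}. Closed sets containing A: {c, e, f, g}, {c, d, e, f, g}.
Intersecting these: cl(A) = {c, e, f, g}.
∂A = cl(A) ∖ int(A) = {c, e, f, g} ∖ {c, g} = {e, f}.


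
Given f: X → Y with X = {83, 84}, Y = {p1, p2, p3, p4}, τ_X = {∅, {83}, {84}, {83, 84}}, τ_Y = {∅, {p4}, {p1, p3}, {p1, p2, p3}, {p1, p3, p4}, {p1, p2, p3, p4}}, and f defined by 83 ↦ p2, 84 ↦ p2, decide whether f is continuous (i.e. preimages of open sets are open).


f IS continuous.

Compute f^{-1}(U) for each U ∈ τ_Y:
  U = ∅: f^{-1}(U) = ∅ ∈ τ_X ✓.
  U = {p4}: f^{-1}(U) = ∅ ∈ τ_X ✓.
  U = {p1, p3}: f^{-1}(U) = ∅ ∈ τ_X ✓.
  U = {p1, p2, p3}: f^{-1}(U) = {83, 84} ∈ τ_X ✓.
  U = {p1, p3, p4}: f^{-1}(U) = ∅ ∈ τ_X ✓.
  U = {p1, p2, p3, p4}: f^{-1}(U) = {83, 84} ∈ τ_X ✓.
Every preimage lies in τ_X, so f IS continuous.


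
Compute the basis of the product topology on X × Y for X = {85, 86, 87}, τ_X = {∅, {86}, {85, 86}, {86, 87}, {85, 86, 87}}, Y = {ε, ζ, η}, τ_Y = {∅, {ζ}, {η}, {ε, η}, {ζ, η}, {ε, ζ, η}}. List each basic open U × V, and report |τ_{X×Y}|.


Basis B = {∅ × ∅, {86} × {ζ}, {86} × {η}, {85, 86} × {ζ}, {85, 86} × {η}, {86} × {ε, η}, {86} × {ζ, η}, {86, 87} × {ζ}, {86, 87} × {η}, {85, 86, 87} × {ζ}, {85, 86, 87} × {η}, {86} × {ε, ζ, η}, {85, 86} × {ε, η}, {85, 86} × {ζ, η}, {86, 87} × {ε, η}, {86, 87} × {ζ, η}, {85, 86} × {ε, ζ, η}, {85, 86, 87} × {ε, η}, {85, 86, 87} × {ζ, η}, {86, 87} × {ε, ζ, η}, {85, 86, 87} × {ε, ζ, η}}; |τ_{X×Y}| = 70.

Enumerate products U × V with U ∈ τ_X, V ∈ τ_Y (deduplicated):
  ∅ × ∅ = {} (∅)
  {86} × {ζ} = {(86,ζ)}
  {86} × {η} = {(86,η)}
  {85, 86} × {ζ} = {(85,ζ), (86,ζ)}
  {85, 86} × {η} = {(85,η), (86,η)}
  {86} × {ε, η} = {(86,ε), (86,η)}
  {86} × {ζ, η} = {(86,ζ), (86,η)}
  {86, 87} × {ζ} = {(86,ζ), (87,ζ)}
  {86, 87} × {η} = {(86,η), (87,η)}
  {85, 86, 87} × {ζ} = {(85,ζ), (86,ζ), (87,ζ)}
  {85, 86, 87} × {η} = {(85,η), (86,η), (87,η)}
  {86} × {ε, ζ, η} = {(86,ε), (86,ζ), (86,η)}
  {85, 86} × {ε, η} = {(85,ε), (85,η), (86,ε), (86,η)}
  {85, 86} × {ζ, η} = {(85,ζ), (85,η), (86,ζ), (86,η)}
  {86, 87} × {ε, η} = {(86,ε), (86,η), (87,ε), (87,η)}
  {86, 87} × {ζ, η} = {(86,ζ), (86,η), (87,ζ), (87,η)}
  {85, 86} × {ε, ζ, η} = {(85,ε), (85,ζ), (85,η), (86,ε), (86,ζ), (86,η)}
  {85, 86, 87} × {ε, η} = {(85,ε), (85,η), (86,ε), (86,η), (87,ε), (87,η)}
  {85, 86, 87} × {ζ, η} = {(85,ζ), (85,η), (86,ζ), (86,η), (87,ζ), (87,η)}
  {86, 87} × {ε, ζ, η} = {(86,ε), (86,ζ), (86,η), (87,ε), (87,ζ), (87,η)}
  {85, 86, 87} × {ε, ζ, η} = {(85,ε), (85,ζ), (85,η), (86,ε), (86,ζ), (86,η), (87,ε), (87,ζ), (87,η)}
These 21 distinct sets form the basis B.
Close under arbitrary unions to get τ_{X×Y}; counting gives |τ_{X×Y}| = 70.


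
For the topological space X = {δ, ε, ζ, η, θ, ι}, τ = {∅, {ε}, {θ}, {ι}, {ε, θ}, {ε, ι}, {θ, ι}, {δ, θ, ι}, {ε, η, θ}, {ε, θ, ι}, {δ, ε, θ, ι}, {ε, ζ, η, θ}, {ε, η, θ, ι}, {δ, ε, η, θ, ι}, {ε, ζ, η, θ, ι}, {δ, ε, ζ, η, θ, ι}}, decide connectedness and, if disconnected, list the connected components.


(X, τ) is connected.

Find clopen sets (U ∈ τ with X ∖ U ∈ τ):
  U = ∅, X ∖ U = {δ, ε, ζ, η, θ, ι} — both open, so U is clopen.
  U = {δ, ε, ζ, η, θ, ι}, X ∖ U = ∅ — both open, so U is clopen.
Only trivial clopens (∅ and X) exist, so (X, τ) is connected.
Compute connected components by grouping points that agree on all clopens:
  component: {δ, ε, ζ, η, θ, ι}


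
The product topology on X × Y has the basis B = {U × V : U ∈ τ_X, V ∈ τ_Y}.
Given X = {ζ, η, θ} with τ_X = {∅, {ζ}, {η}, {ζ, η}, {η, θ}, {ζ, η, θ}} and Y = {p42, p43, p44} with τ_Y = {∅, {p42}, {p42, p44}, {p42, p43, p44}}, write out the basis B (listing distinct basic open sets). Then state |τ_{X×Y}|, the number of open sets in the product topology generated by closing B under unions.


Basis B = {∅ × ∅, {ζ} × {p42}, {η} × {p42}, {ζ} × {p42, p44}, {ζ, η} × {p42}, {η} × {p42, p44}, {η, θ} × {p42}, {ζ} × {p42, p43, p44}, {ζ, η, θ} × {p42}, {η} × {p42, p43, p44}, {ζ, η} × {p42, p44}, {η, θ} × {p42, p44}, {ζ, η} × {p42, p43, p44}, {ζ, η, θ} × {p42, p44}, {η, θ} × {p42, p43, p44}, {ζ, η, θ} × {p42, p43, p44}}; |τ_{X×Y}| = 40.

Enumerate products U × V with U ∈ τ_X, V ∈ τ_Y (deduplicated):
  ∅ × ∅ = {} (∅)
  {ζ} × {p42} = {(ζ,p42)}
  {η} × {p42} = {(η,p42)}
  {ζ} × {p42, p44} = {(ζ,p42), (ζ,p44)}
  {ζ, η} × {p42} = {(ζ,p42), (η,p42)}
  {η} × {p42, p44} = {(η,p42), (η,p44)}
  {η, θ} × {p42} = {(η,p42), (θ,p42)}
  {ζ} × {p42, p43, p44} = {(ζ,p42), (ζ,p43), (ζ,p44)}
  {ζ, η, θ} × {p42} = {(ζ,p42), (η,p42), (θ,p42)}
  {η} × {p42, p43, p44} = {(η,p42), (η,p43), (η,p44)}
  {ζ, η} × {p42, p44} = {(ζ,p42), (ζ,p44), (η,p42), (η,p44)}
  {η, θ} × {p42, p44} = {(η,p42), (η,p44), (θ,p42), (θ,p44)}
  {ζ, η} × {p42, p43, p44} = {(ζ,p42), (ζ,p43), (ζ,p44), (η,p42), (η,p43), (η,p44)}
  {ζ, η, θ} × {p42, p44} = {(ζ,p42), (ζ,p44), (η,p42), (η,p44), (θ,p42), (θ,p44)}
  {η, θ} × {p42, p43, p44} = {(η,p42), (η,p43), (η,p44), (θ,p42), (θ,p43), (θ,p44)}
  {ζ, η, θ} × {p42, p43, p44} = {(ζ,p42), (ζ,p43), (ζ,p44), (η,p42), (η,p43), (η,p44), (θ,p42), (θ,p43), (θ,p44)}
These 16 distinct sets form the basis B.
Close under arbitrary unions to get τ_{X×Y}; counting gives |τ_{X×Y}| = 40.


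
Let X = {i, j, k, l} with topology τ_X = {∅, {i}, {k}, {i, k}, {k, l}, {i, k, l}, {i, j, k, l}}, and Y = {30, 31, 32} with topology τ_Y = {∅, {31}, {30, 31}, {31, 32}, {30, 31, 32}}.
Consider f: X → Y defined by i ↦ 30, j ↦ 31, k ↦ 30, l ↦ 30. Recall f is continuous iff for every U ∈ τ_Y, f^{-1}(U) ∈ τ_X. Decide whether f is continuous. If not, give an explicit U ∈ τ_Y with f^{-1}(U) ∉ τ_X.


f is NOT continuous.

Compute f^{-1}(U) for each U ∈ τ_Y:
  U = ∅: f^{-1}(U) = ∅ ∈ τ_X ✓.
  U = {31}: f^{-1}(U) = {j} ∉ τ_X ✗.
  U = {30, 31}: f^{-1}(U) = {i, j, k, l} ∈ τ_X ✓.
  U = {31, 32}: f^{-1}(U) = {j} ∉ τ_X ✗.
  U = {30, 31, 32}: f^{-1}(U) = {i, j, k, l} ∈ τ_X ✓.
Found U = {31} with f^{-1}(U) = {j} not in τ_X. Therefore f is NOT continuous.


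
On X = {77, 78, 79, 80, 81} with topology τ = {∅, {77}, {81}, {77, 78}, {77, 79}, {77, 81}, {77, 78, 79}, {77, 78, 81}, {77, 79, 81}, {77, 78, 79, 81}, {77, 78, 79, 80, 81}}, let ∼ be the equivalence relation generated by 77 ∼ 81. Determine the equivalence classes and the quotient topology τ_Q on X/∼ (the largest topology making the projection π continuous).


X/∼ = {[77=81], [78], [79], [80]}; |τ_Q| = 6.

Equivalence classes: [77=81], [78], [79], [80].
Quotient map π: X → X/∼ sends 77 ↦ [77=81], 78 ↦ [78], 79 ↦ [79], 80 ↦ [80], 81 ↦ [77=81].
For each subset V ⊆ X/∼, compute π^{-1}(V) ⊆ X and check whether π^{-1}(V) ∈ τ. V is open in τ_Q iff π^{-1}(V) ∈ τ.
  V = {}: π^{-1}(V) = ∅ ∈ τ ✓.
  V = {[77=81]}: π^{-1}(V) = {77, 81} ∈ τ ✓.
  V = {[78]}: π^{-1}(V) = {78} ∉ τ ✗.
  V = {[77=81], [78]}: π^{-1}(V) = {77, 78, 81} ∈ τ ✓.
  V = {[79]}: π^{-1}(V) = {79} ∉ τ ✗.
  V = {[77=81], [79]}: π^{-1}(V) = {77, 79, 81} ∈ τ ✓.
  V = {[78], [79]}: π^{-1}(V) = {78, 79} ∉ τ ✗.
  V = {[77=81], [78], [79]}: π^{-1}(V) = {77, 78, 79, 81} ∈ τ ✓.
  V = {[80]}: π^{-1}(V) = {80} ∉ τ ✗.
  V = {[77=81], [80]}: π^{-1}(V) = {77, 80, 81} ∉ τ ✗.
  V = {[78], [80]}: π^{-1}(V) = {78, 80} ∉ τ ✗.
  V = {[77=81], [78], [80]}: π^{-1}(V) = {77, 78, 80, 81} ∉ τ ✗.
  V = {[79], [80]}: π^{-1}(V) = {79, 80} ∉ τ ✗.
  V = {[77=81], [79], [80]}: π^{-1}(V) = {77, 79, 80, 81} ∉ τ ✗.
  V = {[78], [79], [80]}: π^{-1}(V) = {78, 79, 80} ∉ τ ✗.
  V = {[77=81], [78], [79], [80]}: π^{-1}(V) = {77, 78, 79, 80, 81} ∈ τ ✓.
Open sets in the quotient: τ_Q = {{}, {[77=81]}, {[77=81], [78]}, {[77=81], [79]}, {[77=81], [78], [79]}, {[77=81], [78], [79], [80]}} (6 elements).


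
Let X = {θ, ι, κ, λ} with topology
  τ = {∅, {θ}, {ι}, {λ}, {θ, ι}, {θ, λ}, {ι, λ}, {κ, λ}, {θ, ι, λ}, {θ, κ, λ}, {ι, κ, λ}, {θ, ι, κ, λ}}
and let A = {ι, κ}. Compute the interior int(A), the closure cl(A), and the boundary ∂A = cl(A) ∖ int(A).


int(A) = {ι}, cl(A) = {ι, κ}, ∂A = {κ}.

Closed sets in (X, τ) are complements of opens:
  closed(X, τ) = {∅, {θ}, {ι}, {κ}, {θ, ι}, {θ, κ}, {ι, κ}, {κ, λ}, {θ, ι, κ}, {θ, κ, λ}, {ι, κ, λ}, {θ, ι, κ, λ}}.
int(A) = ⋃ {U ∈ τ : U ⊆ A}. Opens contained in A: ∅, {ι}.
Taking the union of these: int(A) = {ι}.
cl(A) = ⋂ {C closed : A ⊆ C}. Closed sets containing A: {ι, κ}, {θ, ι, κ}, {ι, κ, λ}, {θ, ι, κ, λ}.
Intersecting these: cl(A) = {ι, κ}.
∂A = cl(A) ∖ int(A) = {ι, κ} ∖ {ι} = {κ}.


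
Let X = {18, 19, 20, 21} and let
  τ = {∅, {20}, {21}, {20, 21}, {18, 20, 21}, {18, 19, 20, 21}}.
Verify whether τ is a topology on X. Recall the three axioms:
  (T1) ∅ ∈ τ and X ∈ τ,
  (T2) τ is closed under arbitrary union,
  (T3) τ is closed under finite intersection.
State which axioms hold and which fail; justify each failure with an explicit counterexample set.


τ IS a topology on X.

Axiom (T1): ∅ ∈ τ? Yes; X ∈ τ? Yes.
Axiom (T2/T3): check pairwise unions and intersections of members of τ.
All pairwise intersections and unions checked — each lies in τ. Therefore τ satisfies (T1), (T2), (T3): it IS a topology on X.


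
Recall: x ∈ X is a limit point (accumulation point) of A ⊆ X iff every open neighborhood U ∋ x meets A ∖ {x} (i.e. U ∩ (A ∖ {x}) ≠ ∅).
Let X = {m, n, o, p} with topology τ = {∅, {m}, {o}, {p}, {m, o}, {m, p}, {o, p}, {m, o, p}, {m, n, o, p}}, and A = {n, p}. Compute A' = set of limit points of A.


A' = {n}

For each x ∈ X, list the open sets U ∈ τ with x ∈ U, then check whether U ∩ (A ∖ {x}) ≠ ∅ for every such U.
  x = m: open {m} ∋ x has {m} ∩ (A ∖ {m}) = ∅, so x is NOT a limit point.
  x = n: opens ∋ x are {m, n, o, p}; each meets A ∖ {n}, so x IS a limit point.
  x = o: open {o} ∋ x has {o} ∩ (A ∖ {o}) = ∅, so x is NOT a limit point.
  x = p: open {p} ∋ x has {p} ∩ (A ∖ {p}) = ∅, so x is NOT a limit point.
Collecting: A' = {n}.


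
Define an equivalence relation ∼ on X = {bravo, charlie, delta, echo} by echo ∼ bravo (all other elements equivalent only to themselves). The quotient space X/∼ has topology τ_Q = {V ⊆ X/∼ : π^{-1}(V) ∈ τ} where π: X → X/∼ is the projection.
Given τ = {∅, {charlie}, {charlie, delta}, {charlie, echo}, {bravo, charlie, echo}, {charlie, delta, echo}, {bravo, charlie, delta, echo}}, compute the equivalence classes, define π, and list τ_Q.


X/∼ = {[bravo=echo], [charlie], [delta]}; |τ_Q| = 5.

Equivalence classes: [bravo=echo], [charlie], [delta].
Quotient map π: X → X/∼ sends bravo ↦ [bravo=echo], charlie ↦ [charlie], delta ↦ [delta], echo ↦ [bravo=echo].
For each subset V ⊆ X/∼, compute π^{-1}(V) ⊆ X and check whether π^{-1}(V) ∈ τ. V is open in τ_Q iff π^{-1}(V) ∈ τ.
  V = {}: π^{-1}(V) = ∅ ∈ τ ✓.
  V = {[bravo=echo]}: π^{-1}(V) = {bravo, echo} ∉ τ ✗.
  V = {[charlie]}: π^{-1}(V) = {charlie} ∈ τ ✓.
  V = {[bravo=echo], [charlie]}: π^{-1}(V) = {bravo, charlie, echo} ∈ τ ✓.
  V = {[delta]}: π^{-1}(V) = {delta} ∉ τ ✗.
  V = {[bravo=echo], [delta]}: π^{-1}(V) = {bravo, delta, echo} ∉ τ ✗.
  V = {[charlie], [delta]}: π^{-1}(V) = {charlie, delta} ∈ τ ✓.
  V = {[bravo=echo], [charlie], [delta]}: π^{-1}(V) = {bravo, charlie, delta, echo} ∈ τ ✓.
Open sets in the quotient: τ_Q = {{}, {[charlie]}, {[bravo=echo], [charlie]}, {[charlie], [delta]}, {[bravo=echo], [charlie], [delta]}} (5 elements).


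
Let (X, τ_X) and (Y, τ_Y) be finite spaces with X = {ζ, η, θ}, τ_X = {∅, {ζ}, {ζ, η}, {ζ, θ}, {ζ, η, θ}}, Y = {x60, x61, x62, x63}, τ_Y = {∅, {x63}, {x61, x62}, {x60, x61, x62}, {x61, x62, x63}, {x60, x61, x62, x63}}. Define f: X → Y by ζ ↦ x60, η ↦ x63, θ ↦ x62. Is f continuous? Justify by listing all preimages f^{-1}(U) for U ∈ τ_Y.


f is NOT continuous.

Compute f^{-1}(U) for each U ∈ τ_Y:
  U = ∅: f^{-1}(U) = ∅ ∈ τ_X ✓.
  U = {x63}: f^{-1}(U) = {η} ∉ τ_X ✗.
  U = {x61, x62}: f^{-1}(U) = {θ} ∉ τ_X ✗.
  U = {x60, x61, x62}: f^{-1}(U) = {ζ, θ} ∈ τ_X ✓.
  U = {x61, x62, x63}: f^{-1}(U) = {η, θ} ∉ τ_X ✗.
  U = {x60, x61, x62, x63}: f^{-1}(U) = {ζ, η, θ} ∈ τ_X ✓.
Found U = {x63} with f^{-1}(U) = {η} not in τ_X. Therefore f is NOT continuous.


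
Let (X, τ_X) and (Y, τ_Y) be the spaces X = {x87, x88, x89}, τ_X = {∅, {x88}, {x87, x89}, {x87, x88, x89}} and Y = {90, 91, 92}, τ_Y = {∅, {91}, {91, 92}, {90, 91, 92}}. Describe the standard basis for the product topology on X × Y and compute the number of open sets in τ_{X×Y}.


Basis B = {∅ × ∅, {x88} × {91}, {x87, x89} × {91}, {x88} × {91, 92}, {x87, x88, x89} × {91}, {x88} × {90, 91, 92}, {x87, x89} × {91, 92}, {x87, x89} × {90, 91, 92}, {x87, x88, x89} × {91, 92}, {x87, x88, x89} × {90, 91, 92}}; |τ_{X×Y}| = 16.

Enumerate products U × V with U ∈ τ_X, V ∈ τ_Y (deduplicated):
  ∅ × ∅ = {} (∅)
  {x88} × {91} = {(x88,91)}
  {x87, x89} × {91} = {(x87,91), (x89,91)}
  {x88} × {91, 92} = {(x88,91), (x88,92)}
  {x87, x88, x89} × {91} = {(x87,91), (x88,91), (x89,91)}
  {x88} × {90, 91, 92} = {(x88,90), (x88,91), (x88,92)}
  {x87, x89} × {91, 92} = {(x87,91), (x87,92), (x89,91), (x89,92)}
  {x87, x89} × {90, 91, 92} = {(x87,90), (x87,91), (x87,92), (x89,90), (x89,91), (x89,92)}
  {x87, x88, x89} × {91, 92} = {(x87,91), (x87,92), (x88,91), (x88,92), (x89,91), (x89,92)}
  {x87, x88, x89} × {90, 91, 92} = {(x87,90), (x87,91), (x87,92), (x88,90), (x88,91), (x88,92), (x89,90), (x89,91), (x89,92)}
These 10 distinct sets form the basis B.
Close under arbitrary unions to get τ_{X×Y}; counting gives |τ_{X×Y}| = 16.


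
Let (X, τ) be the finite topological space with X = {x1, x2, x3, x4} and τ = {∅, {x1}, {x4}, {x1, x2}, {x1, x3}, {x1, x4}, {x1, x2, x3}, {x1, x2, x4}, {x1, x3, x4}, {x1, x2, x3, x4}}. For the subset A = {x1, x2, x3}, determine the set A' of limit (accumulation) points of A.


A' = {x2, x3}

For each x ∈ X, list the open sets U ∈ τ with x ∈ U, then check whether U ∩ (A ∖ {x}) ≠ ∅ for every such U.
  x = x1: open {x1} ∋ x has {x1} ∩ (A ∖ {x1}) = ∅, so x is NOT a limit point.
  x = x2: opens ∋ x are {x1, x2}, {x1, x2, x3}, {x1, x2, x4}, {x1, x2, x3, x4}; each meets A ∖ {x2}, so x IS a limit point.
  x = x3: opens ∋ x are {x1, x3}, {x1, x2, x3}, {x1, x3, x4}, {x1, x2, x3, x4}; each meets A ∖ {x3}, so x IS a limit point.
  x = x4: open {x4} ∋ x has {x4} ∩ (A ∖ {x4}) = ∅, so x is NOT a limit point.
Collecting: A' = {x2, x3}.


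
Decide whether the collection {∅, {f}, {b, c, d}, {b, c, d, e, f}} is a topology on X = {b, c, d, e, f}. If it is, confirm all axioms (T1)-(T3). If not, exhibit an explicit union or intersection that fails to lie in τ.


τ is NOT a topology on X.

Axiom (T1): ∅ ∈ τ? Yes; X ∈ τ? Yes.
Axiom (T2/T3): check pairwise unions and intersections of members of τ.
Counterexample for (T2): {f} ∪ {b, c, d} = {b, c, d, f} ∉ τ. Therefore τ is NOT a topology.


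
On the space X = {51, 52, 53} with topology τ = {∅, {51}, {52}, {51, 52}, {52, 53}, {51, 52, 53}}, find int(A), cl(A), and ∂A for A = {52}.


int(A) = {52}, cl(A) = {52, 53}, ∂A = {53}.

Closed sets in (X, τ) are complements of opens:
  closed(X, τ) = {∅, {51}, {53}, {51, 53}, {52, 53}, {51, 52, 53}}.
int(A) = ⋃ {U ∈ τ : U ⊆ A}. Opens contained in A: ∅, {52}.
Taking the union of these: int(A) = {52}.
cl(A) = ⋂ {C closed : A ⊆ C}. Closed sets containing A: {52, 53}, {51, 52, 53}.
Intersecting these: cl(A) = {52, 53}.
∂A = cl(A) ∖ int(A) = {52, 53} ∖ {52} = {53}.


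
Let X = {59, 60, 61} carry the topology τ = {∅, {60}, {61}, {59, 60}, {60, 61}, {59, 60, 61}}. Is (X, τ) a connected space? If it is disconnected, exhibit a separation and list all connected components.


(X, τ) is disconnected; components = [{61}, {59, 60}].

Find clopen sets (U ∈ τ with X ∖ U ∈ τ):
  U = ∅, X ∖ U = {59, 60, 61} — both open, so U is clopen.
  U = {61}, X ∖ U = {59, 60} — both open, so U is clopen.
  U = {59, 60}, X ∖ U = {61} — both open, so U is clopen.
  U = {59, 60, 61}, X ∖ U = ∅ — both open, so U is clopen.
Nontrivial clopen(s) exist: e.g. {59, 60}. So (X, τ) is disconnected.
Compute connected components by grouping points that agree on all clopens:
  component: {61}
  component: {59, 60}


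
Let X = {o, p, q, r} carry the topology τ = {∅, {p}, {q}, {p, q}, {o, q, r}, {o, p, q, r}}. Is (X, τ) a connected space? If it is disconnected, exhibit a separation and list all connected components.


(X, τ) is disconnected; components = [{p}, {o, q, r}].

Find clopen sets (U ∈ τ with X ∖ U ∈ τ):
  U = ∅, X ∖ U = {o, p, q, r} — both open, so U is clopen.
  U = {p}, X ∖ U = {o, q, r} — both open, so U is clopen.
  U = {o, q, r}, X ∖ U = {p} — both open, so U is clopen.
  U = {o, p, q, r}, X ∖ U = ∅ — both open, so U is clopen.
Nontrivial clopen(s) exist: e.g. {o, q, r}. So (X, τ) is disconnected.
Compute connected components by grouping points that agree on all clopens:
  component: {p}
  component: {o, q, r}


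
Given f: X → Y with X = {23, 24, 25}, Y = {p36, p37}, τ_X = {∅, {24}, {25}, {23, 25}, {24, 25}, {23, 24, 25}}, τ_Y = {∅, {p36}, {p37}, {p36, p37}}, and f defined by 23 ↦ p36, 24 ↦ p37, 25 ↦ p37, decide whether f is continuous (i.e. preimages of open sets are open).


f is NOT continuous.

Compute f^{-1}(U) for each U ∈ τ_Y:
  U = ∅: f^{-1}(U) = ∅ ∈ τ_X ✓.
  U = {p36}: f^{-1}(U) = {23} ∉ τ_X ✗.
  U = {p37}: f^{-1}(U) = {24, 25} ∈ τ_X ✓.
  U = {p36, p37}: f^{-1}(U) = {23, 24, 25} ∈ τ_X ✓.
Found U = {p36} with f^{-1}(U) = {23} not in τ_X. Therefore f is NOT continuous.
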